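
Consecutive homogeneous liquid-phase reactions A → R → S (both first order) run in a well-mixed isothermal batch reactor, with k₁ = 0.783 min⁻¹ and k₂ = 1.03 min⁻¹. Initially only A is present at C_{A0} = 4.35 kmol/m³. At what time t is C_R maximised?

For first-order series the maximum of C_R occurs at t_opt = ln(k₂/k₁)/(k₂−k₁).
= ln(1.03/0.783)/(1.03−0.783) = ln(1.315)/0.2470 = 0.2742/0.2470 = 1.11 min.

1.11 min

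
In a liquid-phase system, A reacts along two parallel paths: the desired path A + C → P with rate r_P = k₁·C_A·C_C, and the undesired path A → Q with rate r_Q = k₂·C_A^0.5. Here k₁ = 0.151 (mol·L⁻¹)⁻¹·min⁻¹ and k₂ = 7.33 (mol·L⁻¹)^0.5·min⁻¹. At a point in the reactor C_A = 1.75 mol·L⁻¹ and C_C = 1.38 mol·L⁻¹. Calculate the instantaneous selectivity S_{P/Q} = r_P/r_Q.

S_{P/Q} = r_P/r_Q = (k₁·C_A·C_C)/(k₂·C_A^0.5) = (k₁/k₂)·C_A^0.5·C_C.
= (0.151×1.750×1.380) / (7.33×1.750^0.5) = 0.3647/9.697 = 0.0376.
Since the desired path is higher order in A, keeping C_A high (PFR or concentrated feed) favours P.

0.0376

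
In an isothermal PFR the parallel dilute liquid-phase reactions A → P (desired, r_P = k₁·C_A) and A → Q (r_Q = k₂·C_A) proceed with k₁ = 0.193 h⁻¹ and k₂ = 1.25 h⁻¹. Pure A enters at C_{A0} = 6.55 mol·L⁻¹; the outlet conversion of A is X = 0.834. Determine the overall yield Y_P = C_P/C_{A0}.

0.112

C_A = C_{A0}(1−X) = 1.087 mol·L⁻¹.
Both paths are first order in A, so the instantaneous fraction to P is constant: dC_P/d(−C_A) = k₁/(k₁+k₂) = 0.1337.
C_P = 0.1337·(C_{A0}−C_A) = 0.1337×5.463 = 0.731 mol·L⁻¹.
Y_P = C_P/C_{A0} = 0.7306/6.55 = 0.112.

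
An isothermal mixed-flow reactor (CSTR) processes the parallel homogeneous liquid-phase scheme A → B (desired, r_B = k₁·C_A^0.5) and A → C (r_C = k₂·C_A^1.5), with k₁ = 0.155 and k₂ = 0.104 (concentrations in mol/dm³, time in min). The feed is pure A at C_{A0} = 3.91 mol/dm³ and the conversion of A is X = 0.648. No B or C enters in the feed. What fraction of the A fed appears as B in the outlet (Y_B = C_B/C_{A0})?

0.337

Exit C_A = C_{A0}(1−X) = 3.91×0.352 = 1.376 mol/dm³.
In a CSTR the entire volume is at exit conditions, so r_B = 0.155×1.376^0.5 = 0.1818 and r_C = 0.104×1.376^1.5 = 0.1679.
Fraction of consumed A going to B: r_B/(r_B+r_C) = 0.5199.
C_B = 0.5199·C_{A0}·X = 0.5199×3.91×0.648 = 1.32 mol/dm³; Y_B = C_B/C_{A0} = 0.337.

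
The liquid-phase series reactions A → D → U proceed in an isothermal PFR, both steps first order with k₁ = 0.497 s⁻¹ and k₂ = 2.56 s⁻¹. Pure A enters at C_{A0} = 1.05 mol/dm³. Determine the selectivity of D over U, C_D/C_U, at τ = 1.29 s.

0.332

For first-order series with pure A initially, C_D(τ) = k₁C_{A0}/(k₂−k₁)·(e^(−k₁τ) − e^(−k₂τ)).
e^(−k₁τ) = e^(−0.497×1.29) = e^(−0.6411) = 0.5267; e^(−k₂τ) = e^(−3.302) = 0.03679.
C_D = 0.497×1.05/(2.56−0.497) × (0.5267−0.03679) = 0.2530×0.4899 = 0.1239 mol/dm³.
C_A = C_{A0}e^(−k₁τ) = 0.5530 mol/dm³, so C_U = C_{A0}−C_A−C_D = 0.3730 mol/dm³; C_D/C_U = 0.332.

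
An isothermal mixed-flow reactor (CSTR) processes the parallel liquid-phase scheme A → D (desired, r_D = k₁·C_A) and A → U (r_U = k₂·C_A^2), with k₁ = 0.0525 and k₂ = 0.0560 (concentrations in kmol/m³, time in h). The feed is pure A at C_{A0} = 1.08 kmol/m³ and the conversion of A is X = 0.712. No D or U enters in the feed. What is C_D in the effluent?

Exit C_A = C_{A0}(1−X) = 1.08×0.288 = 0.3110 kmol/m³.
A CSTR operates uniformly at the exit composition, giving r_D = 0.01633 and r_U = 0.005418 (each k·C_A^n at C_A = 0.3110).
Fraction of consumed A going to D: r_D/(r_D+r_U) = 0.7509.
C_D = 0.7509·C_{A0}·X = 0.7509×1.08×0.712 = 0.577 kmol/m³.

0.577 kmol/m³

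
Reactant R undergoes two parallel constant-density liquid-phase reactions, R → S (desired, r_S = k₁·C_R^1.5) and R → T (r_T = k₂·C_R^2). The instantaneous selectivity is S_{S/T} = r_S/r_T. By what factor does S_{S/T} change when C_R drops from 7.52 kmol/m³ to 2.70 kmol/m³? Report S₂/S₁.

1.67

S_{S/T} = (k₁/k₂)·C_R^-0.5, so S₂/S₁ = (C_{R,2}/C_{R,1})^-0.5.
= (2.70/7.52)^(-0.5) = (0.3590)^(-0.5) = 1.67.
Selectivity toward S rises as C_R falls — low-concentration operation is favoured.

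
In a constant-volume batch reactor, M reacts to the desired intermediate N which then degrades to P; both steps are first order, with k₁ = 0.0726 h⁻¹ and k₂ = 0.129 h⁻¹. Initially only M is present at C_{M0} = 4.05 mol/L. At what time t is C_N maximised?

10.2 h

Setting dC_N/dt = 0 gives t_opt = ln(k₂/k₁)/(k₂−k₁).
= ln(0.129/0.0726)/(0.129−0.0726) = ln(1.777)/0.05640 = 0.5748/0.05640 = 10.2 h.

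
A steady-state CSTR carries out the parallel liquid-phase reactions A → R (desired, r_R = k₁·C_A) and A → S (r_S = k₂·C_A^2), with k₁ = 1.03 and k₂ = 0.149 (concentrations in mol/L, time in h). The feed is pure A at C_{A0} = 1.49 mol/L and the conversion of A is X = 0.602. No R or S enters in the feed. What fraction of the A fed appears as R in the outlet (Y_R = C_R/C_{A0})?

Exit C_A = C_{A0}(1−X) = 1.49×0.398 = 0.5930 mol/L.
A CSTR operates uniformly at the exit composition, giving r_R = 0.6108 and r_S = 0.05240 (each k·C_A^n at C_A = 0.5930).
Fraction of consumed A going to R: r_R/(r_R+r_S) = 0.9210.
C_R = 0.9210·C_{A0}·X = 0.9210×1.49×0.602 = 0.826 mol/L; Y_R = C_R/C_{A0} = 0.554.

0.554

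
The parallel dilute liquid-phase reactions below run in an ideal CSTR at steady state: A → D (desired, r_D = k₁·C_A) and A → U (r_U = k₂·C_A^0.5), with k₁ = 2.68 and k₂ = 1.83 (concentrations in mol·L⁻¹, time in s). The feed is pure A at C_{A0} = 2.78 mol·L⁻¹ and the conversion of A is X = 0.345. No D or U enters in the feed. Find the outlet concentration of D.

0.637 mol·L⁻¹

Exit C_A = C_{A0}(1−X) = 2.78×0.655 = 1.821 mol·L⁻¹.
Rates in a CSTR are evaluated at the outlet concentration: r_D = 2.68×1.821 = 4.880, r_U = 1.83×1.821^0.5 = 2.469.
Fraction of consumed A going to D: r_D/(r_D+r_U) = 0.6640.
C_D = 0.6640·C_{A0}·X = 0.6640×2.78×0.345 = 0.637 mol·L⁻¹.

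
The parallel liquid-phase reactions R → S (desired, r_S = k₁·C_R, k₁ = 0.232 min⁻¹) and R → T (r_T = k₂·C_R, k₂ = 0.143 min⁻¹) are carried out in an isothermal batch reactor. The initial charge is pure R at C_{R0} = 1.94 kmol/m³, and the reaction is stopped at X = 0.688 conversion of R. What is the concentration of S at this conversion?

C_R = C_{R0}(1−X) = 0.6053 kmol/m³.
Both paths are first order in R, so the instantaneous fraction to S is constant: dC_S/d(−C_R) = k₁/(k₁+k₂) = 0.6187.
C_S = 0.6187·(C_{R0}−C_R) = 0.6187×1.335 = 0.826 kmol/m³.

0.826 kmol/m³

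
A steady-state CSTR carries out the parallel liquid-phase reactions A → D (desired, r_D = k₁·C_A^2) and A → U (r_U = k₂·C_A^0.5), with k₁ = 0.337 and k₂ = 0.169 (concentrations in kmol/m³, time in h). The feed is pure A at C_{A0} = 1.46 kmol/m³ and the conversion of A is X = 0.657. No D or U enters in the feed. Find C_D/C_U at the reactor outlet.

0.707

Exit C_A = C_{A0}(1−X) = 1.46×0.343 = 0.5008 kmol/m³.
Rates in a CSTR are evaluated at the outlet concentration: r_D = 0.337×0.5008^2 = 0.08451, r_U = 0.169×0.5008^0.5 = 0.1196.
Overall selectivity = C_D/C_U = r_Dτ/(r_Uτ) = r_D/r_U = 0.707.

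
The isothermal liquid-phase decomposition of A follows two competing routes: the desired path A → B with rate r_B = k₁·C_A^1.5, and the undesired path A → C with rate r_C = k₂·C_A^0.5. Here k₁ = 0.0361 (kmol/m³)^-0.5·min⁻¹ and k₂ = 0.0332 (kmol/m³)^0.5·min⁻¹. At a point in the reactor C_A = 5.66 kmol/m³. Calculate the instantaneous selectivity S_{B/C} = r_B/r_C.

6.15

S_{B/C} = r_B/r_C = (k₁·C_A^1.5)/(k₂·C_A^0.5) = (k₁/k₂)·C_A.
= (0.0361×5.660^1.5) / (0.0332×5.660^0.5) = 0.4861/0.07899 = 6.15.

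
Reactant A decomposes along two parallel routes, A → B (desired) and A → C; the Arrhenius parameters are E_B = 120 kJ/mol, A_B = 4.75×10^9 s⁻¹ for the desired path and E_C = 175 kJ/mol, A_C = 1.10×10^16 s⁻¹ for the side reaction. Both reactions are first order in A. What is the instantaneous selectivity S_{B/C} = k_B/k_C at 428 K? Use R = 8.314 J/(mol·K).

2.23

With equal orders, S_{B/C} = k_B/k_C = (A_B/A_C)·exp[(E_C−E_B)/(RT)].
(E_C−E_B)/(RT) = (175−120)×10³/(8.314×428) = 55000/3558 = 15.46.
k_B/k_C = (4.75×10^9/1.10×10^16)·exp(15.46) = 4.318×10^-7 × 5.160×10^6 = 2.23.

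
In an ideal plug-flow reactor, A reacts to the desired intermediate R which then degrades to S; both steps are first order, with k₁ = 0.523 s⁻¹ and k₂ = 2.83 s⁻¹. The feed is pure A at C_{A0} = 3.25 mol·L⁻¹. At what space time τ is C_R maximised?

0.732 s

Setting dC_R/dτ = 0 gives τ_opt = ln(k₂/k₁)/(k₂−k₁).
= ln(2.83/0.523)/(2.83−0.523) = ln(5.411)/2.307 = 1.688/2.307 = 0.732 s.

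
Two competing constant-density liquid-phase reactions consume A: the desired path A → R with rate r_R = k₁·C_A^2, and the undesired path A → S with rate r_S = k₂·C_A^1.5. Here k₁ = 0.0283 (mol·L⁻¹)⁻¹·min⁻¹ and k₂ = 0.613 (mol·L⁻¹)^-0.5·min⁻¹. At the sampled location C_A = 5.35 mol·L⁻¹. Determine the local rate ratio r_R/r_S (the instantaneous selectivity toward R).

S_{R/S} = r_R/r_S = (k₁·C_A^2)/(k₂·C_A^1.5) = (k₁/k₂)·C_A^0.5.
= (0.0283×5.350^2) / (0.613×5.350^1.5) = 0.8100/7.586 = 0.107.

0.107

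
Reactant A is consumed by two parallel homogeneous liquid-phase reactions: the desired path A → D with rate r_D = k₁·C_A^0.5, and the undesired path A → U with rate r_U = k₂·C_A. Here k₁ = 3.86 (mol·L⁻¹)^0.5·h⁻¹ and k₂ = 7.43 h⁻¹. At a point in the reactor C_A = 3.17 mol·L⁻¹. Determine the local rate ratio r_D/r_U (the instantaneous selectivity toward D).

0.292

S_{D/U} = r_D/r_U = (k₁·C_A^0.5)/(k₂·C_A) = (k₁/k₂)·C_A^-0.5.
= (3.86×3.170^0.5) / (7.43×3.170) = 6.873/23.55 = 0.292.
The undesired path is higher order in A, so low C_A (CSTR or dilute feed) favours D.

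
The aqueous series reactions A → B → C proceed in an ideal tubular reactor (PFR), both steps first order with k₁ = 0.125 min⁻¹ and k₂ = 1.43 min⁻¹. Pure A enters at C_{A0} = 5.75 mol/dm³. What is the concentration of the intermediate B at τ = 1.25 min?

For first-order series with pure A initially, C_B(τ) = k₁C_{A0}/(k₂−k₁)·(e^(−k₁τ) − e^(−k₂τ)).
e^(−k₁τ) = e^(−0.125×1.25) = e^(−0.1562) = 0.8553; e^(−k₂τ) = e^(−1.787) = 0.1674.
C_B = 0.125×5.75/(1.43−0.125) × (0.8553−0.1674) = 0.5508×0.6880 = 0.3789 mol/dm³.

0.379 mol/dm³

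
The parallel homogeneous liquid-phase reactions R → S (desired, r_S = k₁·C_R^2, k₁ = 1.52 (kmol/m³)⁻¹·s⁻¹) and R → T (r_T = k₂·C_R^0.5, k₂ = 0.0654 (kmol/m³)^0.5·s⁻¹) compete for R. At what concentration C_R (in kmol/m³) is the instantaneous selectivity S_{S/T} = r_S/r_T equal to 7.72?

0.480 kmol/m³

S_{S/T} = (k₁/k₂)·C_R^1.5 ⇒ C_R = (S·k₂/k₁)^(1/1.5).
= (7.72×0.0654/1.52)^(0.6667) = (0.3322)^(0.6667) = 0.480 kmol/m³.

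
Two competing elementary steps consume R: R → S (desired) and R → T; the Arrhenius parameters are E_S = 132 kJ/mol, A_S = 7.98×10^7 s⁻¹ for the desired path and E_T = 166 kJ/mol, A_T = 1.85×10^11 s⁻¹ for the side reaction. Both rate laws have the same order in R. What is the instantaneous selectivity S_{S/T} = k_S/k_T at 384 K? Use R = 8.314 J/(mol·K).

With equal orders, S_{S/T} = k_S/k_T = (A_S/A_T)·exp[(E_T−E_S)/(RT)].
(E_T−E_S)/(RT) = (166−132)×10³/(8.314×384) = 34000/3193 = 10.65.
k_S/k_T = (7.98×10^7/1.85×10^11)·exp(10.65) = 4.314×10^-4 × 42180 = 18.2.
Since E_S < E_T, lowering the temperature improves selectivity toward S.

18.2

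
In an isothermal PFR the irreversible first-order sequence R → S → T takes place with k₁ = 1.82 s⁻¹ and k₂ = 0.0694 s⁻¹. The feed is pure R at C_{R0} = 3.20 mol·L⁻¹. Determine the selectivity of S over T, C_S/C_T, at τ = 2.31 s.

The intermediate concentration in a first-order A→B→C sequence is C_S = k₁C_{R0}(e^(−k₁τ) − e^(−k₂τ))/(k₂−k₁).
e^(−k₁τ) = e^(−1.82×2.31) = e^(−4.204) = 0.01493; e^(−k₂τ) = e^(−0.1603) = 0.8519.
C_S = 1.82×3.20/(0.0694−1.82) × (0.01493−0.8519) = (-3.327)×(-0.8369) = 2.784 mol·L⁻¹.
C_R = C_{R0}e^(−k₁τ) = 0.04778 mol·L⁻¹, so C_T = C_{R0}−C_R−C_S = 0.3678 mol·L⁻¹; C_S/C_T = 7.57.

7.57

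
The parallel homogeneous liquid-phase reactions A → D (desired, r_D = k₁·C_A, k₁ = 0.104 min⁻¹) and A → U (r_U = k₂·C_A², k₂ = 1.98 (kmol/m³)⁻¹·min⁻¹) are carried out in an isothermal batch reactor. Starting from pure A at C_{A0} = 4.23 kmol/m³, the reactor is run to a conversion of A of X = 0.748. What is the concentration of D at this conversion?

0.0705 kmol/m³

C_A = C_{A0}(1−X) = 1.066 kmol/m³.
Along a PFR/batch, dC_D/dC_A = −r_D/(r_D+r_U) = −k₁/(k₁+k₂·C_A).
Integrating from C_{A0} to C_A: C_D = (0.104/1.98)·ln[(0.104+1.98·4.23)/(0.104+1.98·1.07)] = 0.05253·ln(8.479/2.215) = 0.07052 kmol/m³.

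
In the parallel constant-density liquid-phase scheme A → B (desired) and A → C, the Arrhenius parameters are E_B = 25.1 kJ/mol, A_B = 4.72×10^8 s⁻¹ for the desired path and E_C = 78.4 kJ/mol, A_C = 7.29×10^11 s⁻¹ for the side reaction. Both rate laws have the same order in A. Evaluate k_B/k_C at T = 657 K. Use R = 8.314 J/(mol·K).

k_B/k_C = (A_B/A_C)·exp[−(E_B−E_C)/(RT)] = (A_B/A_C)·exp[(E_C−E_B)/(RT)].
(E_C−E_B)/(RT) = (78.4−25.1)×10³/(8.314×657) = 53300/5462 = 9.758.
k_B/k_C = (4.72×10^8/7.29×10^11)·exp(9.758) = 6.475×10^-4 × 17289 = 11.2.
Since E_B < E_C, lowering the temperature improves selectivity toward B.

11.2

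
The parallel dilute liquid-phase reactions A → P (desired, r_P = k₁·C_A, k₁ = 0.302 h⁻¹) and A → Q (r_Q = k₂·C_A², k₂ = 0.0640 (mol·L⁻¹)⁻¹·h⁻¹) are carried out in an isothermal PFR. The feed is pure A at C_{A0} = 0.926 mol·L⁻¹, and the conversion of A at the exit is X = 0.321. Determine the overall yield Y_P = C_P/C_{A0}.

C_A = C_{A0}(1−X) = 0.6288 mol·L⁻¹.
Along a PFR/batch, dC_P/dC_A = −r_P/(r_P+r_Q) = −k₁/(k₁+k₂·C_A).
Integrating from C_{A0} to C_A: C_P = (0.302/0.0640)·ln[(0.302+0.0640·0.926)/(0.302+0.0640·0.629)] = 4.719·ln(0.3613/0.3422) = 0.2553 mol·L⁻¹.
Y_P = C_P/C_{A0} = 0.2553/0.926 = 0.276.

0.276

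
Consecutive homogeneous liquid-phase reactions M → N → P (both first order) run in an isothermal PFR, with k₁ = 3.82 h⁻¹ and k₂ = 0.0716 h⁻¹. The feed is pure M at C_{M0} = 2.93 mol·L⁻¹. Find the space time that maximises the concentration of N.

Setting dC_N/dτ = 0 gives τ_opt = ln(k₂/k₁)/(k₂−k₁).
= ln(0.0716/3.82)/(0.0716−3.82) = ln(0.01874)/-3.748 = -3.977/-3.748 = 1.06 h.

1.06 h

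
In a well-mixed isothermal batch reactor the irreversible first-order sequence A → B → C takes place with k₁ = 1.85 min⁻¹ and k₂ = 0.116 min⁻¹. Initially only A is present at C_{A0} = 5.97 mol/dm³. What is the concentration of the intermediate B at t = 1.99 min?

For first-order series with pure A initially, C_B(t) = k₁C_{A0}/(k₂−k₁)·(e^(−k₁t) − e^(−k₂t)).
e^(−k₁t) = e^(−1.85×1.99) = e^(−3.682) = 0.02519; e^(−k₂t) = e^(−0.2308) = 0.7939.
C_B = 1.85×5.97/(0.116−1.85) × (0.02519−0.7939) = (-6.369)×(-0.7687) = 4.896 mol/dm³.

4.90 mol/dm³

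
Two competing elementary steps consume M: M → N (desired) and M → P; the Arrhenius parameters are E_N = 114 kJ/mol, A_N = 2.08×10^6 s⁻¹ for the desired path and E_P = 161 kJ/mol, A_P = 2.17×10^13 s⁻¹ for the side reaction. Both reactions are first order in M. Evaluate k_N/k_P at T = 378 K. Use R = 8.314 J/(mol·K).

Since both paths have the same order in M, the concentration cancels and S_{N/P} = k_N/k_P = (A_N/A_P)·exp[(E_P−E_N)/(RT)].
(E_P−E_N)/(RT) = (161−114)×10³/(8.314×378) = 47000/3143 = 14.96.
k_N/k_P = (2.08×10^6/2.17×10^13)·exp(14.96) = 9.585×10^-8 × 3.126×10^6 = 0.300.
Since E_N < E_P, lowering the temperature improves selectivity toward N.

0.300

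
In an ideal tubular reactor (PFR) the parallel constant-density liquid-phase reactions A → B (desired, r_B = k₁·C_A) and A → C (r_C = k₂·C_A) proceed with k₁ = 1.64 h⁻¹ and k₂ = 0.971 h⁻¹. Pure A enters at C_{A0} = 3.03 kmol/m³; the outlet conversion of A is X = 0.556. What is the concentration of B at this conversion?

1.06 kmol/m³

C_A = C_{A0}(1−X) = 1.345 kmol/m³.
Both paths are first order in A, so the instantaneous fraction to B is constant: dC_B/d(−C_A) = k₁/(k₁+k₂) = 0.6281.
C_B = 0.6281·(C_{A0}−C_A) = 0.6281×1.685 = 1.06 kmol/m³.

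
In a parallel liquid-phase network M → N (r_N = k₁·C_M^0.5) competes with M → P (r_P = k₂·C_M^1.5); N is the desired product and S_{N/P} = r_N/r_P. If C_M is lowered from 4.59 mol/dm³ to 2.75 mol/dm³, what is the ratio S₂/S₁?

S_{N/P} = (k₁/k₂)·C_M⁻¹, so S₂/S₁ = (C_{M,2}/C_{M,1})⁻¹.
= 4.59/2.75 = 1.67.
Selectivity toward N rises as C_M falls — low-concentration operation is favoured.

1.67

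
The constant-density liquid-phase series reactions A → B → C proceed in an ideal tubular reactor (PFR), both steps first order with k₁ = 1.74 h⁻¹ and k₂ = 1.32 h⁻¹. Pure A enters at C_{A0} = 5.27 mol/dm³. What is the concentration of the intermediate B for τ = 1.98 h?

0.903 mol/dm³

For first-order series with pure A initially, C_B(τ) = k₁C_{A0}/(k₂−k₁)·(e^(−k₁τ) − e^(−k₂τ)).
e^(−k₁τ) = e^(−1.74×1.98) = e^(−3.445) = 0.03190; e^(−k₂τ) = e^(−2.614) = 0.07327.
C_B = 1.74×5.27/(1.32−1.74) × (0.03190−0.07327) = (-21.83)×(-0.04137) = 0.9033 mol/dm³.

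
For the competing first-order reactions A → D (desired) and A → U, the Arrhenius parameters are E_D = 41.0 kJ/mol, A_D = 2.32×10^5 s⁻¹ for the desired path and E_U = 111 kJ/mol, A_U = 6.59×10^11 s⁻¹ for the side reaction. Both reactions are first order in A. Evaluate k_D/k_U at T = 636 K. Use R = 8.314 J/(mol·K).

0.198

k_D/k_U = (A_D/A_U)·exp[−(E_D−E_U)/(RT)] = (A_D/A_U)·exp[(E_U−E_D)/(RT)].
(E_U−E_D)/(RT) = (111−41.0)×10³/(8.314×636) = 70000/5288 = 13.24.
k_D/k_U = (2.32×10^5/6.59×10^11)·exp(13.24) = 3.520×10^-7 × 5.614×10^5 = 0.198.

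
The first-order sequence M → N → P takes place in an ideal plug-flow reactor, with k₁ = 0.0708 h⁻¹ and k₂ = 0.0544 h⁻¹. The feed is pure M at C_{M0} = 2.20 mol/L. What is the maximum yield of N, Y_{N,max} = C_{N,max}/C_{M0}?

0.417

For a first-order series the maximum intermediate yield is C_{N,max}/C_{M0} = (k₁/k₂)^[k₂/(k₂−k₁)].
= (0.0708/0.0544)^(0.0544/(0.0544−0.0708)) = (1.301)^(-3.317) = 0.4173.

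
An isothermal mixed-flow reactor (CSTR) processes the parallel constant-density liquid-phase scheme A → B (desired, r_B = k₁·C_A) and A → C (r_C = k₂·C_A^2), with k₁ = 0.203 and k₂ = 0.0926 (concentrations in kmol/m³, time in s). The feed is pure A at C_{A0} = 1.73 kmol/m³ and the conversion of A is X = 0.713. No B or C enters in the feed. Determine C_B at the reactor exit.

1.01 kmol/m³

Exit C_A = C_{A0}(1−X) = 1.73×0.287 = 0.4965 kmol/m³.
A CSTR operates uniformly at the exit composition, giving r_B = 0.1008 and r_C = 0.02283 (each k·C_A^n at C_A = 0.4965).
Fraction of consumed A going to B: r_B/(r_B+r_C) = 0.8153.
C_B = 0.8153·C_{A0}·X = 0.8153×1.73×0.713 = 1.01 kmol/m³.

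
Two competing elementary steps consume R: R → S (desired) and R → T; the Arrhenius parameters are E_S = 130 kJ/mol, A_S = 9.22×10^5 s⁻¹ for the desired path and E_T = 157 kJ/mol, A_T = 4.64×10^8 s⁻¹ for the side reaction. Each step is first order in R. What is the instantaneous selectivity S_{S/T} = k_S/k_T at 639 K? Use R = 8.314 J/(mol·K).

0.320

Since both paths have the same order in R, the concentration cancels and S_{S/T} = k_S/k_T = (A_S/A_T)·exp[(E_T−E_S)/(RT)].
(E_T−E_S)/(RT) = (157−130)×10³/(8.314×639) = 27000/5313 = 5.082.
k_S/k_T = (9.22×10^5/4.64×10^8)·exp(5.082) = 0.001987 × 161.1 = 0.320.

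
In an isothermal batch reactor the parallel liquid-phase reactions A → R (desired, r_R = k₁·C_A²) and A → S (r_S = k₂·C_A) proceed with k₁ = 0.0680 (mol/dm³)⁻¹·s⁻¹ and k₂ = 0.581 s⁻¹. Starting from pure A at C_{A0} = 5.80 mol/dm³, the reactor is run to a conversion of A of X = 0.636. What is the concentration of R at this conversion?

C_A = C_{A0}(1−X) = 2.111 mol/dm³.
Along a PFR/batch, dC_S/dC_A = −r_S/(r_R+r_S) = −k₂/(k₂+k₁·C_A).
Integrating from C_{A0} to C_A: C_S = (0.581/0.0680)·ln[(0.581+0.0680·5.80)/(0.581+0.0680·2.11)] = 8.544·ln(0.9754/0.7246) = 2.540 mol/dm³.
Then C_R = (C_{A0}−C_A) − C_S = 3.689 − 2.540 = 1.149 mol/dm³.

1.15 mol/dm³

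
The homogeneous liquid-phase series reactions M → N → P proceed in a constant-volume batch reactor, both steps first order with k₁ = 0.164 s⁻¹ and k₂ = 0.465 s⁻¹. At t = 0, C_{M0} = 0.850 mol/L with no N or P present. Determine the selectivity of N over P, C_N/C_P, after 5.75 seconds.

The intermediate concentration in a first-order A→B→C sequence is C_N = k₁C_{M0}(e^(−k₁t) − e^(−k₂t))/(k₂−k₁).
e^(−k₁t) = e^(−0.164×5.75) = e^(−0.9430) = 0.3895; e^(−k₂t) = e^(−2.674) = 0.06899.
C_N = 0.164×0.850/(0.465−0.164) × (0.3895−0.06899) = 0.4631×0.3205 = 0.1484 mol/L.
C_M = C_{M0}e^(−k₁t) = 0.3310 mol/L, so C_P = C_{M0}−C_M−C_N = 0.3705 mol/L; C_N/C_P = 0.401.

0.401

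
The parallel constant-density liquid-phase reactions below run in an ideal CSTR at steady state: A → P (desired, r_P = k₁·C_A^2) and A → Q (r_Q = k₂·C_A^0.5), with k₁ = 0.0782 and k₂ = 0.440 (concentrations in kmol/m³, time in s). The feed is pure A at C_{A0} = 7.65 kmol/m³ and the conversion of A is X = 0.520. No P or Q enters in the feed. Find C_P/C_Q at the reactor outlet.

1.25

Exit C_A = C_{A0}(1−X) = 7.65×0.480 = 3.672 kmol/m³.
In a CSTR the entire volume is at exit conditions, so r_P = 0.0782×3.672^2 = 1.054 and r_Q = 0.440×3.672^0.5 = 0.8431.
Overall selectivity = C_P/C_Q = r_Pτ/(r_Qτ) = r_P/r_Q = 1.25.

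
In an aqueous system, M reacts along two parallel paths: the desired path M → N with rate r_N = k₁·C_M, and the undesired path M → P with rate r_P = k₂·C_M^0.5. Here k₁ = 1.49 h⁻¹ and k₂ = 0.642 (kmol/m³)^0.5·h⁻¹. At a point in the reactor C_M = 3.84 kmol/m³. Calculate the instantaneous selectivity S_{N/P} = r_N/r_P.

4.55

S_{N/P} = r_N/r_P = (k₁·C_M)/(k₂·C_M^0.5) = (k₁/k₂)·C_M^0.5.
= (1.49×3.840) / (0.642×3.840^0.5) = 5.722/1.258 = 4.55.
Since the desired path is higher order in M, keeping C_M high (PFR or concentrated feed) favours N.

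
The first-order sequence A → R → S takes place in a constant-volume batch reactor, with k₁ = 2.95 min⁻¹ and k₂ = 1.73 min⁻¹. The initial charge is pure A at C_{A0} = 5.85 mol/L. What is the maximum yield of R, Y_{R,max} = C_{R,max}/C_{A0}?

For a first-order series the maximum intermediate yield is C_{R,max}/C_{A0} = (k₁/k₂)^[k₂/(k₂−k₁)].
= (2.95/1.73)^(1.73/(1.73−2.95)) = (1.705)^(-1.418) = 0.4692.

0.469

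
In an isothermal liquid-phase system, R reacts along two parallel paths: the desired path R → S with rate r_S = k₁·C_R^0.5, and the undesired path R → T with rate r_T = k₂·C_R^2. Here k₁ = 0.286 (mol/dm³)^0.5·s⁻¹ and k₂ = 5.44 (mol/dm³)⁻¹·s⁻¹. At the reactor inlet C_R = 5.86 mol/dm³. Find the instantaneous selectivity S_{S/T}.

S_{S/T} = r_S/r_T = (k₁·C_R^0.5)/(k₂·C_R^2) = (k₁/k₂)·C_R^-1.5.
= (0.286×5.860^0.5) / (5.44×5.860^2) = 0.6923/186.8 = 0.00371.
The undesired path is higher order in R, so low C_R (CSTR or dilute feed) favours S.

0.00371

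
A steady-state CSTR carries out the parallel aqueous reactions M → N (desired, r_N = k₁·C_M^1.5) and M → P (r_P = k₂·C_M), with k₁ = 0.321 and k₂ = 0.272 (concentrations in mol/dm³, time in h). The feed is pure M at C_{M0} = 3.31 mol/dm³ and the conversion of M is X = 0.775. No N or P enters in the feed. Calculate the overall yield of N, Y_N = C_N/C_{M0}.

Exit C_M = C_{M0}(1−X) = 3.31×0.225 = 0.7447 mol/dm³.
Rates in a CSTR are evaluated at the outlet concentration: r_N = 0.321×0.7447^1.5 = 0.2063, r_P = 0.272×0.7447 = 0.2026.
Fraction of consumed M going to N: r_N/(r_N+r_P) = 0.5046.
C_N = 0.5046·C_{M0}·X = 0.5046×3.31×0.775 = 1.29 mol/dm³; Y_N = C_N/C_{M0} = 0.391.

0.391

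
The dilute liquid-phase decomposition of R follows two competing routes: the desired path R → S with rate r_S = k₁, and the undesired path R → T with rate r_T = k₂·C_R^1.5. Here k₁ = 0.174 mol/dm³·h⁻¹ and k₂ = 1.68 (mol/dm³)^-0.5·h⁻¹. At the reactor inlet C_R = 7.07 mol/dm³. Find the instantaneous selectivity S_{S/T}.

0.00551

S_{S/T} = r_S/r_T = (k₁)/(k₂·C_R^1.5) = (k₁/k₂)·C_R^-1.5.
= (0.174) / (1.68×7.070^1.5) = 0.1740/31.58 = 0.00551.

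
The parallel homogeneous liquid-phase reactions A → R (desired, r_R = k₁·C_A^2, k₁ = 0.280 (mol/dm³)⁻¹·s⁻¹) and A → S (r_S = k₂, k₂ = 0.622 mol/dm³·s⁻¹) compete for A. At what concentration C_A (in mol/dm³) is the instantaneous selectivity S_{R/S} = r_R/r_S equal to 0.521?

1.08 mol/dm³

S_{R/S} = (k₁/k₂)·C_A^2 ⇒ C_A = (S·k₂/k₁)^(0.5).
= (0.521×0.622/0.280)^(0.5) = (1.157)^(0.5) = 1.08 mol/dm³.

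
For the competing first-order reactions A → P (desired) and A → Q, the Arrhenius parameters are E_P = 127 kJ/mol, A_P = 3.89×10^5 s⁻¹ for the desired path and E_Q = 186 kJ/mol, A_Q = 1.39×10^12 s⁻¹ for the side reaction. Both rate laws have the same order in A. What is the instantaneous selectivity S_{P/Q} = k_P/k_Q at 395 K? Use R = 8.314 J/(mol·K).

Since both paths have the same order in A, the concentration cancels and S_{P/Q} = k_P/k_Q = (A_P/A_Q)·exp[(E_Q−E_P)/(RT)].
(E_Q−E_P)/(RT) = (186−127)×10³/(8.314×395) = 59000/3284 = 17.97.
k_P/k_Q = (3.89×10^5/1.39×10^12)·exp(17.97) = 2.799×10^-7 × 6.345×10^7 = 17.8.

17.8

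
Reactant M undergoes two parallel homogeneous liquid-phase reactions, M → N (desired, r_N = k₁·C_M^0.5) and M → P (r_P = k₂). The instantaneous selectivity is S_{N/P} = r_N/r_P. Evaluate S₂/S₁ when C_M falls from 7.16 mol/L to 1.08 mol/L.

S_{N/P} = (k₁/k₂)·C_M^0.5, so S₂/S₁ = (C_{M,2}/C_{M,1})^0.5.
= (1.08/7.16)^0.5 = (0.1508)^0.5 = 0.388.

0.388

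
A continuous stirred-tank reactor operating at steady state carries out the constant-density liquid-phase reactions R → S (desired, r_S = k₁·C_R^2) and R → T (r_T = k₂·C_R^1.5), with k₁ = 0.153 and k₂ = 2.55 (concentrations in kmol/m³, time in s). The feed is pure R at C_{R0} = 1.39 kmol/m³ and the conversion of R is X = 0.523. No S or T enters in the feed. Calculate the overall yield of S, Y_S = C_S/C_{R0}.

0.0244

Exit C_R = C_{R0}(1−X) = 1.39×0.477 = 0.6630 kmol/m³.
Rates in a CSTR are evaluated at the outlet concentration: r_S = 0.153×0.6630^2 = 0.06726, r_T = 2.55×0.6630^1.5 = 1.377.
Fraction of consumed R going to S: r_S/(r_S+r_T) = 0.04658.
C_S = 0.04658·C_{R0}·X = 0.04658×1.39×0.523 = 0.0339 kmol/m³; Y_S = C_S/C_{R0} = 0.0244.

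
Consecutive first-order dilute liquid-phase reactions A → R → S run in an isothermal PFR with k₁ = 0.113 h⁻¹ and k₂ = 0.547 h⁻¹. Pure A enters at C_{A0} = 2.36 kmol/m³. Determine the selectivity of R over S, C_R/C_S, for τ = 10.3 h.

0.132

The intermediate concentration in a first-order A→B→C sequence is C_R = k₁C_{A0}(e^(−k₁τ) − e^(−k₂τ))/(k₂−k₁).
e^(−k₁τ) = e^(−0.113×10.3) = e^(−1.164) = 0.3123; e^(−k₂τ) = e^(−5.634) = 0.003574.
C_R = 0.113×2.36/(0.547−0.113) × (0.3123−0.003574) = 0.6145×0.3087 = 0.1897 kmol/m³.
C_A = C_{A0}e^(−k₁τ) = 0.7369 kmol/m³, so C_S = C_{A0}−C_A−C_R = 1.433 kmol/m³; C_R/C_S = 0.132.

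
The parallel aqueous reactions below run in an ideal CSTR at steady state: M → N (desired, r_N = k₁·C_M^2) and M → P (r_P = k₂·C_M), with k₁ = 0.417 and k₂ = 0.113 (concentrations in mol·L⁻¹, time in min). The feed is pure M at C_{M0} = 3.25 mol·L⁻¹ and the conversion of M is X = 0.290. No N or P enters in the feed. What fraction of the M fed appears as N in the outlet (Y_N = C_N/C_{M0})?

Exit C_M = C_{M0}(1−X) = 3.25×0.710 = 2.308 mol·L⁻¹.
In a CSTR the entire volume is at exit conditions, so r_N = 0.417×2.308^2 = 2.220 and r_P = 0.113×2.308 = 0.2607.
Fraction of consumed M going to N: r_N/(r_N+r_P) = 0.8949.
C_N = 0.8949·C_{M0}·X = 0.8949×3.25×0.290 = 0.843 mol·L⁻¹; Y_N = C_N/C_{M0} = 0.260.

0.260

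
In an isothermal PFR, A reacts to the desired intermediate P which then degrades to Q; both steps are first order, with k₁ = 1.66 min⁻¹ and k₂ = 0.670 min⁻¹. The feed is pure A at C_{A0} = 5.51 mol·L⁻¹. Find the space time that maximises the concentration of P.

0.916 min

Setting dC_P/dτ = 0 gives τ_opt = ln(k₂/k₁)/(k₂−k₁).
= ln(0.670/1.66)/(0.670−1.66) = ln(0.4036)/-0.9900 = -0.9073/-0.9900 = 0.916 min.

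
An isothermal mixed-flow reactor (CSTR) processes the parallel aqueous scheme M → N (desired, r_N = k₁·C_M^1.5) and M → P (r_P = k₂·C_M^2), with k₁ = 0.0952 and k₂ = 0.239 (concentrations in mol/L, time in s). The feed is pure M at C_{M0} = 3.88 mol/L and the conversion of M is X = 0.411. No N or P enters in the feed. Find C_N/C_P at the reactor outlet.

Exit C_M = C_{M0}(1−X) = 3.88×0.589 = 2.285 mol/L.
In a CSTR the entire volume is at exit conditions, so r_N = 0.0952×2.285^1.5 = 0.3289 and r_P = 0.239×2.285^2 = 1.248.
Overall selectivity = C_N/C_P = r_Nτ/(r_Pτ) = r_N/r_P = 0.263.

0.263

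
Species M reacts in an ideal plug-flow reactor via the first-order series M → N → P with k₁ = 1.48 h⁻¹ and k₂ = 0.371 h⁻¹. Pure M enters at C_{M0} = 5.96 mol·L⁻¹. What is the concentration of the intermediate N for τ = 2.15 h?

3.25 mol·L⁻¹

For first-order series with pure M initially, C_N(τ) = k₁C_{M0}/(k₂−k₁)·(e^(−k₁τ) − e^(−k₂τ)).
e^(−k₁τ) = e^(−1.48×2.15) = e^(−3.182) = 0.04150; e^(−k₂τ) = e^(−0.7976) = 0.4504.
C_N = 1.48×5.96/(0.371−1.48) × (0.04150−0.4504) = (-7.954)×(-0.4089) = 3.252 mol·L⁻¹.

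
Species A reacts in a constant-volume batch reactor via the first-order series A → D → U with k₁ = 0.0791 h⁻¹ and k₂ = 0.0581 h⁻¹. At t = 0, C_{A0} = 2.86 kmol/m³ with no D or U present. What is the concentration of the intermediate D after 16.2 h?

1.21 kmol/m³

The intermediate concentration in a first-order A→B→C sequence is C_D = k₁C_{A0}(e^(−k₁t) − e^(−k₂t))/(k₂−k₁).
e^(−k₁t) = e^(−0.0791×16.2) = e^(−1.281) = 0.2776; e^(−k₂t) = e^(−0.9412) = 0.3902.
C_D = 0.0791×2.86/(0.0581−0.0791) × (0.2776−0.3902) = (-10.77)×(-0.1125) = 1.212 kmol/m³.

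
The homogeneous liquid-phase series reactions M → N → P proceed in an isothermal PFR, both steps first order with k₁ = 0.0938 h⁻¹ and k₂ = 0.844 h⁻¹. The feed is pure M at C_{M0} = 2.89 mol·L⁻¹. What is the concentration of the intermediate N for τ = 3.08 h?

The intermediate concentration in a first-order A→B→C sequence is C_N = k₁C_{M0}(e^(−k₁τ) − e^(−k₂τ))/(k₂−k₁).
e^(−k₁τ) = e^(−0.0938×3.08) = e^(−0.2889) = 0.7491; e^(−k₂τ) = e^(−2.600) = 0.07431.
C_N = 0.0938×2.89/(0.844−0.0938) × (0.7491−0.07431) = 0.3613×0.6748 = 0.2438 mol·L⁻¹.

0.244 mol·L⁻¹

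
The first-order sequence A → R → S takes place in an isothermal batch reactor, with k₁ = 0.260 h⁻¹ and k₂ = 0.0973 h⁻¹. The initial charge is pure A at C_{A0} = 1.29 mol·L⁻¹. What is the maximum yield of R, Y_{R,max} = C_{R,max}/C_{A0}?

At the optimum, C_{R,max}/C_{A0} = (k₁/k₂)^[k₂/(k₂−k₁)].
= (0.260/0.0973)^(0.0973/(0.0973−0.260)) = (2.672)^(-0.5980) = 0.5556.

0.556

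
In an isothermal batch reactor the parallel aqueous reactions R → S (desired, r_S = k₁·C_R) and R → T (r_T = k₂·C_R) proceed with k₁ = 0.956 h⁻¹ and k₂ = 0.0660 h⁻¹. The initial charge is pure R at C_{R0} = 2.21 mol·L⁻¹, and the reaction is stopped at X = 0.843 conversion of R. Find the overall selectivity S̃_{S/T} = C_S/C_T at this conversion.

14.5

C_R = C_{R0}(1−X) = 0.3470 mol·L⁻¹.
Both paths are first order in R, so the instantaneous fraction to S is constant: dC_S/d(−C_R) = k₁/(k₁+k₂) = 0.9354.
C_S = 0.9354·(C_{R0}−C_R) = 0.9354×1.863 = 1.74 mol·L⁻¹.
C_T = (C_{R0}−C_R)−C_S = 0.1203 mol·L⁻¹; S̃_{S/T} = 1.743/0.1203 = 14.5.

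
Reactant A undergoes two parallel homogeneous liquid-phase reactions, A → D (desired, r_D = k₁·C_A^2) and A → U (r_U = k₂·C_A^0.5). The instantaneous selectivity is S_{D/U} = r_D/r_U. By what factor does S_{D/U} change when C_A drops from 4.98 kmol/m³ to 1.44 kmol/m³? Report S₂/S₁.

0.155

S_{D/U} = (k₁/k₂)·C_A^1.5, so S₂/S₁ = (C_{A,2}/C_{A,1})^1.5.
= (1.44/4.98)^1.5 = (0.2892)^1.5 = 0.155.
Selectivity toward D falls as C_A falls — high-concentration operation is favoured.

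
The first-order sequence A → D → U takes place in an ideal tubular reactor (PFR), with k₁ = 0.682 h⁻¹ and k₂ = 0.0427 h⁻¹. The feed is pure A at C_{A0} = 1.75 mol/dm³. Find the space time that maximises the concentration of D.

4.33 h

Setting dC_D/dτ = 0 gives τ_opt = ln(k₂/k₁)/(k₂−k₁).
= ln(0.0427/0.682)/(0.0427−0.682) = ln(0.06261)/-0.6393 = -2.771/-0.6393 = 4.33 h.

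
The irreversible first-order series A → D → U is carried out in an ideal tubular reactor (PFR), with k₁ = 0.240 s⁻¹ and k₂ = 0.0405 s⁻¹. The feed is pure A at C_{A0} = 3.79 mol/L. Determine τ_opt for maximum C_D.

8.92 s

The intermediate peaks when r₁ = r₂, i.e. k₁e^(−k₁τ) = k₂e^(−k₂τ), giving τ_opt = ln(k₂/k₁)/(k₂−k₁).
= ln(0.0405/0.240)/(0.0405−0.240) = ln(0.1688)/-0.1995 = -1.779/-0.1995 = 8.92 s.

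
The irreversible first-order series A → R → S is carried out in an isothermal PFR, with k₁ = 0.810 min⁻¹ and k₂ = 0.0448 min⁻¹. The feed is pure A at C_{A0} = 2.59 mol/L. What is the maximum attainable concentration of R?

2.19 mol/L

At the optimum, C_{R,max}/C_{A0} = (k₁/k₂)^[k₂/(k₂−k₁)].
= (0.810/0.0448)^(0.0448/(0.0448−0.810)) = (18.08)^(-0.05855) = 0.8441.
C_{R,max} = 0.8441×2.59 = 2.19 mol/L.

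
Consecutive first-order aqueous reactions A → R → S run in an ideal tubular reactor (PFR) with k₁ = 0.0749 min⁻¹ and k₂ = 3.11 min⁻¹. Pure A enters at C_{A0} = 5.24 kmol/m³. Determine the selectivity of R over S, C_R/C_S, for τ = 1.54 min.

For first-order series with pure A initially, C_R(τ) = k₁C_{A0}/(k₂−k₁)·(e^(−k₁τ) − e^(−k₂τ)).
e^(−k₁τ) = e^(−0.0749×1.54) = e^(−0.1153) = 0.8911; e^(−k₂τ) = e^(−4.789) = 0.008317.
C_R = 0.0749×5.24/(3.11−0.0749) × (0.8911−0.008317) = 0.1293×0.8827 = 0.1141 kmol/m³.
C_A = C_{A0}e^(−k₁τ) = 4.669 kmol/m³, so C_S = C_{A0}−C_A−C_R = 0.4567 kmol/m³; C_R/C_S = 0.250.

0.250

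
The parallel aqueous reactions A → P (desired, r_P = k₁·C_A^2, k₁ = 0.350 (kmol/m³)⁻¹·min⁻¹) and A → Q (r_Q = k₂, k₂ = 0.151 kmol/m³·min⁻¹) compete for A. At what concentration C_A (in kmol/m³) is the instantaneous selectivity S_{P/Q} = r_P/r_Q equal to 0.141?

S_{P/Q} = (k₁/k₂)·C_A^2 ⇒ C_A = (S·k₂/k₁)^(0.5).
= (0.141×0.151/0.350)^(0.5) = (0.06083)^(0.5) = 0.247 kmol/m³.

0.247 kmol/m³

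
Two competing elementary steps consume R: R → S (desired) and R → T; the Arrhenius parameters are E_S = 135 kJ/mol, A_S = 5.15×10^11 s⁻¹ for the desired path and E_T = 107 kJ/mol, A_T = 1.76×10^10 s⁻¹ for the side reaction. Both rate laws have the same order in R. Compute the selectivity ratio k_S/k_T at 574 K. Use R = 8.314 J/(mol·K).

0.0828

With equal orders, S_{S/T} = k_S/k_T = (A_S/A_T)·exp[(E_T−E_S)/(RT)].
(E_T−E_S)/(RT) = (107−135)×10³/(8.314×574) = -28000/4772 = -5.867.
k_S/k_T = (5.15×10^11/1.76×10^10)·exp(-5.867) = 29.26 × 0.002831 = 0.0828.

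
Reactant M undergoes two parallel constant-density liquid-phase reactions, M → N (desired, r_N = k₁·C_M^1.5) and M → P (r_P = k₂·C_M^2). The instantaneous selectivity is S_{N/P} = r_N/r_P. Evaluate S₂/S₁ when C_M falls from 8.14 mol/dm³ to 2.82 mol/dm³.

S_{N/P} = (k₁/k₂)·C_M^-0.5, so S₂/S₁ = (C_{M,2}/C_{M,1})^-0.5.
= (2.82/8.14)^(-0.5) = (0.3464)^(-0.5) = 1.70.
Selectivity toward N rises as C_M falls — low-concentration operation is favoured.

1.70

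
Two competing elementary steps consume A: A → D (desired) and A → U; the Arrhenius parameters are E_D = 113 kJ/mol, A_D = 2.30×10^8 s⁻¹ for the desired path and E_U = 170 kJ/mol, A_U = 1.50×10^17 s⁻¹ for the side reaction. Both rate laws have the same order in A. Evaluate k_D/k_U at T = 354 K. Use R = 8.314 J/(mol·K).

0.395

With equal orders, S_{D/U} = k_D/k_U = (A_D/A_U)·exp[(E_U−E_D)/(RT)].
(E_U−E_D)/(RT) = (170−113)×10³/(8.314×354) = 57000/2943 = 19.37.
k_D/k_U = (2.30×10^8/1.50×10^17)·exp(19.37) = 1.533×10^-9 × 2.576×10^8 = 0.395.
Since E_D < E_U, lowering the temperature improves selectivity toward D.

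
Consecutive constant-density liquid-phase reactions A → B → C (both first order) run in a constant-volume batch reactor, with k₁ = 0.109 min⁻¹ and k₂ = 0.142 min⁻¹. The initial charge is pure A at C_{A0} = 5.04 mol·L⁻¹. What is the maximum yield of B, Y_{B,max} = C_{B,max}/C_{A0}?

0.320

At the optimum, C_{B,max}/C_{A0} = (k₁/k₂)^[k₂/(k₂−k₁)].
= (0.109/0.142)^(0.142/(0.142−0.109)) = (0.7676)^(4.303) = 0.3204.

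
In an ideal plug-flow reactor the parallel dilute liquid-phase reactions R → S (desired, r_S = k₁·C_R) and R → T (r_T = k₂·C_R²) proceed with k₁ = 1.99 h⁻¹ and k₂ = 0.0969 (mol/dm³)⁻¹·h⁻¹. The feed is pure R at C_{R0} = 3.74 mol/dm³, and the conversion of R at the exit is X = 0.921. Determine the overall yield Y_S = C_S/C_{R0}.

0.840

C_R = C_{R0}(1−X) = 0.2955 mol/dm³.
Along a PFR/batch, dC_S/dC_R = −r_S/(r_S+r_T) = −k₁/(k₁+k₂·C_R).
Integrating from C_{R0} to C_R: C_S = (1.99/0.0969)·ln[(1.99+0.0969·3.74)/(1.99+0.0969·0.295)] = 20.54·ln(2.352/2.019) = 3.143 mol/dm³.
Y_S = C_S/C_{R0} = 3.143/3.74 = 0.840.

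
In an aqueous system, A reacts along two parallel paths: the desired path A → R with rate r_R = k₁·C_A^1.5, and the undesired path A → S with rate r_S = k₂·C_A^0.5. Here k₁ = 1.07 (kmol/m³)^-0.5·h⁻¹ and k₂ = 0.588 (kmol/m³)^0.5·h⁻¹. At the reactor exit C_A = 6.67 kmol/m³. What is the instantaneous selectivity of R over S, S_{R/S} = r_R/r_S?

S_{R/S} = r_R/r_S = (k₁·C_A^1.5)/(k₂·C_A^0.5) = (k₁/k₂)·C_A.
= (1.07×6.670^1.5) / (0.588×6.670^0.5) = 18.43/1.519 = 12.1.
Since the desired path is higher order in A, keeping C_A high (PFR or concentrated feed) favours R.

12.1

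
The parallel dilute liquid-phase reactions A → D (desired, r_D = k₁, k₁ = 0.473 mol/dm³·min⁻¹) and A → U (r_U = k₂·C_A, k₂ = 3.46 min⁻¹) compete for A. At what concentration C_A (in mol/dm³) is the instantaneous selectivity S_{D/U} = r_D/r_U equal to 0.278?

S_{D/U} = (k₁/k₂)·C_A⁻¹ ⇒ C_A = (S·k₂/k₁)^(-1).
= (0.278×3.46/0.473)^(-1) = (2.034)^(-1) = 0.492 mol/dm³.

0.492 mol/dm³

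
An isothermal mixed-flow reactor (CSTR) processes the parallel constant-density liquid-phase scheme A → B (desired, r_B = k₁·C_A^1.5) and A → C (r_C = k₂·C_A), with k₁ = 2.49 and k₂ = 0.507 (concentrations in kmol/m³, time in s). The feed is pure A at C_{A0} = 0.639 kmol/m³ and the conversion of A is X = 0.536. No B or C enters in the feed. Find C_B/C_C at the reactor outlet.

Exit C_A = C_{A0}(1−X) = 0.639×0.464 = 0.2965 kmol/m³.
Rates in a CSTR are evaluated at the outlet concentration: r_B = 2.49×0.2965^1.5 = 0.4020, r_C = 0.507×0.2965 = 0.1503.
Overall selectivity = C_B/C_C = r_Bτ/(r_Cτ) = r_B/r_C = 2.67.

2.67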